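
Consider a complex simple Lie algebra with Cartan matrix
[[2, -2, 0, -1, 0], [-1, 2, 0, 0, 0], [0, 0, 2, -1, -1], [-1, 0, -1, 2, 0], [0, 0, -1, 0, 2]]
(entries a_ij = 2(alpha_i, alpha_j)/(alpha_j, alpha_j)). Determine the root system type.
B5

The matrix has rank 5 with 2's on the diagonal. Reading the off-diagonal entries as Dynkin edges (a single edge where a_ij = a_ji = -1; a double or triple edge where a_ij * a_ji = 2 or 3), the diagram is a chain of 5 nodes with a double edge at one end; the terminal node there is the unique short simple root (B_5). One simple-root ordering that puts it in standard form is (alpha_5, alpha_3, alpha_4, alpha_1, alpha_2). So the algebra is type B_5, i.e. so(11).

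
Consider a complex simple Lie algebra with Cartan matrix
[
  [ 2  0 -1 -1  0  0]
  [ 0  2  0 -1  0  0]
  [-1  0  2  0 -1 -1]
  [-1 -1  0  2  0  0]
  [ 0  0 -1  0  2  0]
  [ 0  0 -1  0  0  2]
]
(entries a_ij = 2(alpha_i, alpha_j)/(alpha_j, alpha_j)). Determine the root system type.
The matrix has rank 6 with 2's on the diagonal. Reading the off-diagonal entries as Dynkin edges (a single edge where a_ij = a_ji = -1; a double or triple edge where a_ij * a_ji = 2 or 3), the diagram is a chain of 4 nodes with a fork of two nodes at one end (D_6). One simple-root ordering that puts it in standard form is (alpha_2, alpha_4, alpha_1, alpha_3, alpha_5, alpha_6). So the algebra is type D_6, i.e. so(12).

D_6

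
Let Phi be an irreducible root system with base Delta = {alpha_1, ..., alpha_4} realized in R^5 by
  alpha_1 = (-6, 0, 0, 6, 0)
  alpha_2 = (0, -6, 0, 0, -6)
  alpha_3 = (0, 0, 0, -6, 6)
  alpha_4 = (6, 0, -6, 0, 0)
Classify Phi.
Compute the Cartan integers a_ij = 2(alpha_i, alpha_j)/(alpha_j, alpha_j); the resulting 4x4 Cartan matrix is
[[2, 0, -1, -1], [0, 2, -1, 0], [-1, -1, 2, 0], [-1, 0, 0, 2]].
All simple roots have the same length, so the diagram is simply laced. The associated Dynkin diagram is a chain of 4 nodes with single edges (A_4), so the type is A_4 (the algebra sl(5)).

type A_4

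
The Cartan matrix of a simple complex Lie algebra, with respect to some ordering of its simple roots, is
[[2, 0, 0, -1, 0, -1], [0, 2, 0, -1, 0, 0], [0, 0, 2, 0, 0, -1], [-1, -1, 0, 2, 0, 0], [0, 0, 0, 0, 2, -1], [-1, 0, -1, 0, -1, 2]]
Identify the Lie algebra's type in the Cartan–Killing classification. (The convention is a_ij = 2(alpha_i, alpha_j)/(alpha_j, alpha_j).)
D_6

The matrix has rank 6 with 2's on the diagonal. Reading the off-diagonal entries as Dynkin edges (a single edge where a_ij = a_ji = -1; a double or triple edge where a_ij * a_ji = 2 or 3), the diagram is a chain of 4 nodes with a fork of two nodes at one end (D_6). One simple-root ordering that puts it in standard form is (alpha_2, alpha_4, alpha_1, alpha_6, alpha_5, alpha_3). So the algebra is type D_6, i.e. so(12).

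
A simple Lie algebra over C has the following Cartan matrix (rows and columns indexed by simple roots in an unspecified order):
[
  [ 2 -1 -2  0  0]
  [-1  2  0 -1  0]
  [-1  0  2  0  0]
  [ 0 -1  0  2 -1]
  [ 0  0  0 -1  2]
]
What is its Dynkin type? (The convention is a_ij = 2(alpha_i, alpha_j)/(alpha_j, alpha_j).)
The matrix has rank 5 with 2's on the diagonal. Reading the off-diagonal entries as Dynkin edges (a single edge where a_ij = a_ji = -1; a double or triple edge where a_ij * a_ji = 2 or 3), the diagram is a chain of 5 nodes with a double edge at one end; the terminal node there is the unique short simple root (B_5). One simple-root ordering that puts it in standard form is (alpha_5, alpha_4, alpha_2, alpha_1, alpha_3). So the algebra is type B_5, i.e. so(11).

B_5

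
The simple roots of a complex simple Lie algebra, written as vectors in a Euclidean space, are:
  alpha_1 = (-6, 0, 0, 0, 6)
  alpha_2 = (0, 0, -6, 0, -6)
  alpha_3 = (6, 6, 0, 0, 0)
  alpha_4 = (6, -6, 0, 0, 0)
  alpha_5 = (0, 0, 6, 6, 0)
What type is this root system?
D5

Compute the Cartan integers a_ij = 2(alpha_i, alpha_j)/(alpha_j, alpha_j); the resulting 5x5 Cartan matrix is
[[2, -1, -1, -1, 0], [-1, 2, 0, 0, -1], [-1, 0, 2, 0, 0], [-1, 0, 0, 2, 0], [0, -1, 0, 0, 2]].
All simple roots have the same length, so the diagram is simply laced. The associated Dynkin diagram is a chain of 3 nodes with a fork of two nodes at one end (D_5), so the type is D_5 (the algebra so(10)).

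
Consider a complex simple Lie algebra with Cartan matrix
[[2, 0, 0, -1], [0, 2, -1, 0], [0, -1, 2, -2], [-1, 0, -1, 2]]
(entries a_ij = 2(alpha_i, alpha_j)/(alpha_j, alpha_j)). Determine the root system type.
type F_4

The matrix has rank 4 with 2's on the diagonal. Reading the off-diagonal entries as Dynkin edges (a single edge where a_ij = a_ji = -1; a double or triple edge where a_ij * a_ji = 2 or 3), the diagram is a chain of 4 nodes with a double edge between the middle two (F_4). One simple-root ordering that puts it in standard form is (alpha_2, alpha_3, alpha_4, alpha_1). So the algebra is type F_4.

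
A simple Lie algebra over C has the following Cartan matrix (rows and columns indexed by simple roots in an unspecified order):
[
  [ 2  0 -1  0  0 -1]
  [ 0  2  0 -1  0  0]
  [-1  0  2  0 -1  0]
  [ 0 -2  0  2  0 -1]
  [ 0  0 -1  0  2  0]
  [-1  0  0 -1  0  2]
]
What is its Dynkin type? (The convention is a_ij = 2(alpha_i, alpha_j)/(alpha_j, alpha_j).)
B_6

The matrix has rank 6 with 2's on the diagonal. Reading the off-diagonal entries as Dynkin edges (a single edge where a_ij = a_ji = -1; a double or triple edge where a_ij * a_ji = 2 or 3), the diagram is a chain of 6 nodes with a double edge at one end; the terminal node there is the unique short simple root (B_6). One simple-root ordering that puts it in standard form is (alpha_5, alpha_3, alpha_1, alpha_6, alpha_4, alpha_2). So the algebra is type B_6, i.e. so(13).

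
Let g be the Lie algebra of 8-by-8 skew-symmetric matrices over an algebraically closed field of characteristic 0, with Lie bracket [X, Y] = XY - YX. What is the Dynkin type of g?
This is so(8) with 8 even, which has dimension 8(8-1)/2 = 28 and rank 8/2 = 4. In the classification of classical Lie algebras, the orthogonal algebra so(2n) in an even number of variables has type D_n; here n = 4, so the Dynkin diagram is a chain of 2 nodes with a fork of two nodes at one end (D_4). Hence the type is D_4.

D_4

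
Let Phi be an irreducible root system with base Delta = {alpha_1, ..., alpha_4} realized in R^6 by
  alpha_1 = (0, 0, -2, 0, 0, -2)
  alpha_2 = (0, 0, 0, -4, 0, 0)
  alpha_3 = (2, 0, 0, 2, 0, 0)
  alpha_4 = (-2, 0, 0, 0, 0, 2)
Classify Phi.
C4

Compute the Cartan integers a_ij = 2(alpha_i, alpha_j)/(alpha_j, alpha_j); the resulting 4x4 Cartan matrix is
[[2, 0, 0, -1], [0, 2, -2, 0], [0, -1, 2, -1], [-1, 0, -1, 2]].
The roots have two lengths (squared-length ratio 2:1); the short ones are alpha_{1,3,4}. The associated Dynkin diagram is a chain of 4 nodes with a double edge at one end; the terminal node there is the unique long simple root (C_4), so the type is C_4 (the algebra sp(8)).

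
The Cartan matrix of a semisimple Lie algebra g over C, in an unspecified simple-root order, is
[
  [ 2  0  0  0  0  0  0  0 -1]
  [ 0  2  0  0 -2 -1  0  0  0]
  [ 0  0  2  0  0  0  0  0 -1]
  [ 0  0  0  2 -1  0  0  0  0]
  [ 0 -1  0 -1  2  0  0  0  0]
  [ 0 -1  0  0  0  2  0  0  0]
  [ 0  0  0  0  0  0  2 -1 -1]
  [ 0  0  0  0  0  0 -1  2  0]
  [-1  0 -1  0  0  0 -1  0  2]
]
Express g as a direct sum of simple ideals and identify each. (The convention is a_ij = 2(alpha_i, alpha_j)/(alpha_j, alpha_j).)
The diagram associated to this matrix has two connected components: the simple roots {alpha_1, alpha_3, alpha_7, alpha_8, alpha_9} form a chain of 3 nodes with a fork of two nodes at one end (D_5), and {alpha_2, alpha_4, alpha_5, alpha_6} form a chain of 4 nodes with a double edge between the middle two (F_4). A semisimple Lie algebra decomposes uniquely as the direct sum of simple ideals, one per connected component of its Dynkin diagram, so g ≅ D_5 ⊕ F_4 (dimension 45 + 52 = 97).

D_5 ⊕ F_4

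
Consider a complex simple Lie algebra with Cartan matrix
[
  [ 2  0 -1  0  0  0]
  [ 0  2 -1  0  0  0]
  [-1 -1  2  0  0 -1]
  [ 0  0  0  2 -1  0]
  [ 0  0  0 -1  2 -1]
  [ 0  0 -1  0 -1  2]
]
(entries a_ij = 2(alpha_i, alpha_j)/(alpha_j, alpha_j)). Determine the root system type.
D_6

The matrix has rank 6 with 2's on the diagonal. Reading the off-diagonal entries as Dynkin edges (a single edge where a_ij = a_ji = -1; a double or triple edge where a_ij * a_ji = 2 or 3), the diagram is a chain of 4 nodes with a fork of two nodes at one end (D_6). One simple-root ordering that puts it in standard form is (alpha_4, alpha_5, alpha_6, alpha_3, alpha_1, alpha_2). So the algebra is type D_6, i.e. so(12).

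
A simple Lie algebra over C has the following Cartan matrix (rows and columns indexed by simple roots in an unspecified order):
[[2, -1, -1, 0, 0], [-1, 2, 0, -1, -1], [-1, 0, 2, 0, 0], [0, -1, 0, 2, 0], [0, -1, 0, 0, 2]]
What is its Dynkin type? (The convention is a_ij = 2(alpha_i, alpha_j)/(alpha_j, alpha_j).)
The matrix has rank 5 with 2's on the diagonal. Reading the off-diagonal entries as Dynkin edges (a single edge where a_ij = a_ji = -1; a double or triple edge where a_ij * a_ji = 2 or 3), the diagram is a chain of 3 nodes with a fork of two nodes at one end (D_5). One simple-root ordering that puts it in standard form is (alpha_3, alpha_1, alpha_2, alpha_5, alpha_4). So the algebra is type D_5, i.e. so(10).

D_5 (so(10))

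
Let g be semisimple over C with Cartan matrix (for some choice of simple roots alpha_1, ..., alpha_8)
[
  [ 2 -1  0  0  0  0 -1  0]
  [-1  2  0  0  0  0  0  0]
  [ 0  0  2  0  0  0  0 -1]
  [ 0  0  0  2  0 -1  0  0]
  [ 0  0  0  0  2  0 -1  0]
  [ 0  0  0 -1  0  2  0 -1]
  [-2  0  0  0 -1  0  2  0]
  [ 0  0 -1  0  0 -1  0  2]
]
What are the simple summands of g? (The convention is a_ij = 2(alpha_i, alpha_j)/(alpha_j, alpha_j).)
A_4 (sl(5)) + F_4

The diagram associated to this matrix has two connected components: the simple roots {alpha_3, alpha_4, alpha_6, alpha_8} form a chain of 4 nodes with single edges (A_4), and {alpha_1, alpha_2, alpha_5, alpha_7} form a chain of 4 nodes with a double edge between the middle two (F_4). A semisimple Lie algebra decomposes uniquely as the direct sum of simple ideals, one per connected component of its Dynkin diagram, so g ≅ A_4 ⊕ F_4 (dimension 24 + 52 = 76).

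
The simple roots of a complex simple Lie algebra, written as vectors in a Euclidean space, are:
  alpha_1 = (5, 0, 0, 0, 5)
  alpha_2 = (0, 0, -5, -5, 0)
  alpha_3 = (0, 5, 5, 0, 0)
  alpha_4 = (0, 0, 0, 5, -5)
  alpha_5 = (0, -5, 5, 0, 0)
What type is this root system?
Compute the Cartan integers a_ij = 2(alpha_i, alpha_j)/(alpha_j, alpha_j); the resulting 5x5 Cartan matrix is
[[2, 0, 0, -1, 0], [0, 2, -1, -1, -1], [0, -1, 2, 0, 0], [-1, -1, 0, 2, 0], [0, -1, 0, 0, 2]].
All simple roots have the same length, so the diagram is simply laced. The associated Dynkin diagram is a chain of 3 nodes with a fork of two nodes at one end (D_5), so the type is D_5 (the algebra so(10)).

D5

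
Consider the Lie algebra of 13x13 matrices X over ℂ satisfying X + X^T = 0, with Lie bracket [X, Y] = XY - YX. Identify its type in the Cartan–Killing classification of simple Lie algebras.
This is so(13) with 13 odd, which has dimension 13(13-1)/2 = 78 and rank (13-1)/2 = 6. In the classification of classical Lie algebras, the orthogonal algebra so(2n+1) in an odd number of variables has type B_n; here n = 6, so the Dynkin diagram is a chain of 6 nodes with a double edge at one end; the terminal node there is the unique short simple root (B_6). Hence the type is B_6.

B6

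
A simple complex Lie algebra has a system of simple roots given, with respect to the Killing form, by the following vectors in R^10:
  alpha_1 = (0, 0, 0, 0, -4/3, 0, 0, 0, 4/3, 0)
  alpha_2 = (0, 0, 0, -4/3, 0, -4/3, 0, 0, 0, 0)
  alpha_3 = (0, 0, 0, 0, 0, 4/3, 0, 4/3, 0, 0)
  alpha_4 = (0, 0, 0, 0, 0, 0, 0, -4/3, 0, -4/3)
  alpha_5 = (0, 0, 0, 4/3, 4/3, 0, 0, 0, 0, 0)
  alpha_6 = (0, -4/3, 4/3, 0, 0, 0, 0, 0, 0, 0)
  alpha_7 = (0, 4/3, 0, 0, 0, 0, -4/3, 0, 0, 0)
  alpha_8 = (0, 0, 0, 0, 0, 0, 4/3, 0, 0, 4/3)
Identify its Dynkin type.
Compute the Cartan integers a_ij = 2(alpha_i, alpha_j)/(alpha_j, alpha_j); the resulting 8x8 Cartan matrix is
[[2, 0, 0, 0, -1, 0, 0, 0], [0, 2, -1, 0, -1, 0, 0, 0], [0, -1, 2, -1, 0, 0, 0, 0], [0, 0, -1, 2, 0, 0, 0, -1], [-1, -1, 0, 0, 2, 0, 0, 0], [0, 0, 0, 0, 0, 2, -1, 0], [0, 0, 0, 0, 0, -1, 2, -1], [0, 0, 0, -1, 0, 0, -1, 2]].
All simple roots have the same length, so the diagram is simply laced. The associated Dynkin diagram is a chain of 8 nodes with single edges (A_8), so the type is A_8 (the algebra sl(9)).

A_8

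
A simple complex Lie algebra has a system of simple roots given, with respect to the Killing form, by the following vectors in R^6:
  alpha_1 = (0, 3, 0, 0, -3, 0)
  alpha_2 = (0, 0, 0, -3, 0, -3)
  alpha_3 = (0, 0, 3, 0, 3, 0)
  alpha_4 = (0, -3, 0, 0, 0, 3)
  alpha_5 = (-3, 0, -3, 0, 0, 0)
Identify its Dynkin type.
Compute the Cartan integers a_ij = 2(alpha_i, alpha_j)/(alpha_j, alpha_j); the resulting 5x5 Cartan matrix is
[[2, 0, -1, -1, 0], [0, 2, 0, -1, 0], [-1, 0, 2, 0, -1], [-1, -1, 0, 2, 0], [0, 0, -1, 0, 2]].
All simple roots have the same length, so the diagram is simply laced. The associated Dynkin diagram is a chain of 5 nodes with single edges (A_5), so the type is A_5 (the algebra sl(6)).

A_5 (sl(6))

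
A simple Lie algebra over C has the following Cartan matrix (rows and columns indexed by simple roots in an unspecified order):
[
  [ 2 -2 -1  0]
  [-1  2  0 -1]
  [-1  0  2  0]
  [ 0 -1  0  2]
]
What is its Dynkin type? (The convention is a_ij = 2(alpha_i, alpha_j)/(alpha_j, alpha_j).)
The matrix has rank 4 with 2's on the diagonal. Reading the off-diagonal entries as Dynkin edges (a single edge where a_ij = a_ji = -1; a double or triple edge where a_ij * a_ji = 2 or 3), the diagram is a chain of 4 nodes with a double edge between the middle two (F_4). One simple-root ordering that puts it in standard form is (alpha_3, alpha_1, alpha_2, alpha_4). So the algebra is type F_4.

F_4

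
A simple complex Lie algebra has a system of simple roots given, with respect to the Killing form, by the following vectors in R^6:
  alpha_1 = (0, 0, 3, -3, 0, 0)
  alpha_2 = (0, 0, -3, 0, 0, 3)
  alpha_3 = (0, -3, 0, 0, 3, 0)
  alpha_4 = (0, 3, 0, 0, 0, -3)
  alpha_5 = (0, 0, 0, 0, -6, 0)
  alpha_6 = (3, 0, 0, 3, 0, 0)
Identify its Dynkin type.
type C_6

Compute the Cartan integers a_ij = 2(alpha_i, alpha_j)/(alpha_j, alpha_j); the resulting 6x6 Cartan matrix is
[[2, -1, 0, 0, 0, -1], [-1, 2, 0, -1, 0, 0], [0, 0, 2, -1, -1, 0], [0, -1, -1, 2, 0, 0], [0, 0, -2, 0, 2, 0], [-1, 0, 0, 0, 0, 2]].
The roots have two lengths (squared-length ratio 2:1); the short ones are alpha_{1,2,3,4,6}. The associated Dynkin diagram is a chain of 6 nodes with a double edge at one end; the terminal node there is the unique long simple root (C_6), so the type is C_6 (the algebra sp(12)).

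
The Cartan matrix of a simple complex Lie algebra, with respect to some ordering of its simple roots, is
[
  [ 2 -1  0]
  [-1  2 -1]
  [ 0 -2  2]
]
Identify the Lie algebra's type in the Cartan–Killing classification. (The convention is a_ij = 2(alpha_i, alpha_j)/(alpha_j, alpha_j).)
C3

The matrix has rank 3 with 2's on the diagonal. Reading the off-diagonal entries as Dynkin edges (a single edge where a_ij = a_ji = -1; a double or triple edge where a_ij * a_ji = 2 or 3), the diagram is a chain of 3 nodes with a double edge at one end; the terminal node there is the unique long simple root (C_3). One simple-root ordering that puts it in standard form is (alpha_1, alpha_2, alpha_3). So the algebra is type C_3, i.e. sp(6).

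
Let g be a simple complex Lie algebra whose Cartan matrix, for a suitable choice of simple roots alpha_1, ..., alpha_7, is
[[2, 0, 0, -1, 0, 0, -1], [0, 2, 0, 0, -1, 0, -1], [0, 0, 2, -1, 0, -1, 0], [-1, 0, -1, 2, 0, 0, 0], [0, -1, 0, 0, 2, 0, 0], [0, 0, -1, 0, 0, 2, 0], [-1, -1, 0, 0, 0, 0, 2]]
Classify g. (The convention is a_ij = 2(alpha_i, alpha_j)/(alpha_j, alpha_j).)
A7

The matrix has rank 7 with 2's on the diagonal. Reading the off-diagonal entries as Dynkin edges (a single edge where a_ij = a_ji = -1; a double or triple edge where a_ij * a_ji = 2 or 3), the diagram is a chain of 7 nodes with single edges (A_7). One simple-root ordering that puts it in standard form is (alpha_6, alpha_3, alpha_4, alpha_1, alpha_7, alpha_2, alpha_5). So the algebra is type A_7, i.e. sl(8).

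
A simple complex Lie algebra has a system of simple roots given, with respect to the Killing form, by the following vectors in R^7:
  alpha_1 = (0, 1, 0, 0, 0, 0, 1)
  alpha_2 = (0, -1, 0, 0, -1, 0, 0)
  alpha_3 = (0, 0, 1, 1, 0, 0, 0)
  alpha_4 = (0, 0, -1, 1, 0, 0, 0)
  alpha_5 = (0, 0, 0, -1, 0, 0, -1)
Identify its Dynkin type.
type D_5

Compute the Cartan integers a_ij = 2(alpha_i, alpha_j)/(alpha_j, alpha_j); the resulting 5x5 Cartan matrix is
[[2, -1, 0, 0, -1], [-1, 2, 0, 0, 0], [0, 0, 2, 0, -1], [0, 0, 0, 2, -1], [-1, 0, -1, -1, 2]].
All simple roots have the same length, so the diagram is simply laced. The associated Dynkin diagram is a chain of 3 nodes with a fork of two nodes at one end (D_5), so the type is D_5 (the algebra so(10)).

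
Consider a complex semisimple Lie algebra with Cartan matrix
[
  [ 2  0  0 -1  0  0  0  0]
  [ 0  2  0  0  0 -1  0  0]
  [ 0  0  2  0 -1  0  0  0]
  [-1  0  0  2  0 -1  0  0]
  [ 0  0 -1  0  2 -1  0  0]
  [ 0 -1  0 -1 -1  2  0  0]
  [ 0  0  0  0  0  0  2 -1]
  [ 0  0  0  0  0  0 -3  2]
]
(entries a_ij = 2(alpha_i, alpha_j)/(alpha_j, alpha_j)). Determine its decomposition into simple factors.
E6 ⊕ G2

The diagram associated to this matrix has two connected components: the simple roots {alpha_1, alpha_2, alpha_3, alpha_4, alpha_5, alpha_6} form a chain of 5 nodes with one extra node attached to the third node from one end (E_6), and {alpha_7, alpha_8} form two nodes joined by a triple edge (G_2). A semisimple Lie algebra decomposes uniquely as the direct sum of simple ideals, one per connected component of its Dynkin diagram, so g ≅ E_6 ⊕ G_2 (dimension 78 + 14 = 92).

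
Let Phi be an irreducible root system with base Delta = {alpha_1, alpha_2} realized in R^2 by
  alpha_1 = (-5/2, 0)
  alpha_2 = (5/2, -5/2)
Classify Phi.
Compute the Cartan integers a_ij = 2(alpha_i, alpha_j)/(alpha_j, alpha_j); the resulting 2x2 Cartan matrix is
[[2, -1], [-2, 2]].
The roots have two lengths (squared-length ratio 2:1); the short ones are alpha_{1}. The associated Dynkin diagram is a chain of 2 nodes with a double edge at one end; the terminal node there is the unique short simple root (B_2), so the type is B_2 (the algebra so(5)).

B_2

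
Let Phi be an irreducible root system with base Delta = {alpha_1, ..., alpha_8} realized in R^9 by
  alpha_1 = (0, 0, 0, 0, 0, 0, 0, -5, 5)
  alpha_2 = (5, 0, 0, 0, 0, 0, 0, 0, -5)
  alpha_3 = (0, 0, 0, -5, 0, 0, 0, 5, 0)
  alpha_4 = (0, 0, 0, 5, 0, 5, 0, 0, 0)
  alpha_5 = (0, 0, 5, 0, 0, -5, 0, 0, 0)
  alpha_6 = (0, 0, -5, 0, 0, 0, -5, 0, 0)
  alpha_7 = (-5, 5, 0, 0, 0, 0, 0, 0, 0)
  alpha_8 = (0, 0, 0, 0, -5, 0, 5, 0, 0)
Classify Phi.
Compute the Cartan integers a_ij = 2(alpha_i, alpha_j)/(alpha_j, alpha_j); the resulting 8x8 Cartan matrix is
[[2, -1, -1, 0, 0, 0, 0, 0], [-1, 2, 0, 0, 0, 0, -1, 0], [-1, 0, 2, -1, 0, 0, 0, 0], [0, 0, -1, 2, -1, 0, 0, 0], [0, 0, 0, -1, 2, -1, 0, 0], [0, 0, 0, 0, -1, 2, 0, -1], [0, -1, 0, 0, 0, 0, 2, 0], [0, 0, 0, 0, 0, -1, 0, 2]].
All simple roots have the same length, so the diagram is simply laced. The associated Dynkin diagram is a chain of 8 nodes with single edges (A_8), so the type is A_8 (the algebra sl(9)).

A_8 (sl(9))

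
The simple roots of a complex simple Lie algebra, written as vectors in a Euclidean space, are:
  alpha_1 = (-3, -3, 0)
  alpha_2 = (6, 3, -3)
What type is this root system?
Compute the Cartan integers a_ij = 2(alpha_i, alpha_j)/(alpha_j, alpha_j); the resulting 2x2 Cartan matrix is
[[2, -1], [-3, 2]].
The roots have two lengths (squared-length ratio 3:1); the short ones are alpha_{1}. The associated Dynkin diagram is two nodes joined by a triple edge (G_2), so the type is G_2.

G2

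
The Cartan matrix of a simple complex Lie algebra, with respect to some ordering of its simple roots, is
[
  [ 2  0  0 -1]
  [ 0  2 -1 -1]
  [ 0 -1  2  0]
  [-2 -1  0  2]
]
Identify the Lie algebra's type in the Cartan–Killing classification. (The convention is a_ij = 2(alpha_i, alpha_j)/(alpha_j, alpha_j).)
The matrix has rank 4 with 2's on the diagonal. Reading the off-diagonal entries as Dynkin edges (a single edge where a_ij = a_ji = -1; a double or triple edge where a_ij * a_ji = 2 or 3), the diagram is a chain of 4 nodes with a double edge at one end; the terminal node there is the unique short simple root (B_4). One simple-root ordering that puts it in standard form is (alpha_3, alpha_2, alpha_4, alpha_1). So the algebra is type B_4, i.e. so(9).

B4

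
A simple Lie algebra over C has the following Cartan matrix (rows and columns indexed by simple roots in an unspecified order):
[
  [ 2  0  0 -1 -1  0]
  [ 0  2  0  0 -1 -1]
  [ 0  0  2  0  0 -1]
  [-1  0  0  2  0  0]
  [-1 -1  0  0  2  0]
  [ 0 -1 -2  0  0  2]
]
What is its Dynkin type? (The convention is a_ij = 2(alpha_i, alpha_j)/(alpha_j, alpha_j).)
The matrix has rank 6 with 2's on the diagonal. Reading the off-diagonal entries as Dynkin edges (a single edge where a_ij = a_ji = -1; a double or triple edge where a_ij * a_ji = 2 or 3), the diagram is a chain of 6 nodes with a double edge at one end; the terminal node there is the unique short simple root (B_6). One simple-root ordering that puts it in standard form is (alpha_4, alpha_1, alpha_5, alpha_2, alpha_6, alpha_3). So the algebra is type B_6, i.e. so(13).

B_6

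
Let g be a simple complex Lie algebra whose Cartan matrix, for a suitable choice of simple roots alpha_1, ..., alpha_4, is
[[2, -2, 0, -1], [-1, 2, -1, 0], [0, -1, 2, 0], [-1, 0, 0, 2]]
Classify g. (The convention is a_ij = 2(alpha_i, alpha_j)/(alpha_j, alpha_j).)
The matrix has rank 4 with 2's on the diagonal. Reading the off-diagonal entries as Dynkin edges (a single edge where a_ij = a_ji = -1; a double or triple edge where a_ij * a_ji = 2 or 3), the diagram is a chain of 4 nodes with a double edge between the middle two (F_4). One simple-root ordering that puts it in standard form is (alpha_4, alpha_1, alpha_2, alpha_3). So the algebra is type F_4.

type F_4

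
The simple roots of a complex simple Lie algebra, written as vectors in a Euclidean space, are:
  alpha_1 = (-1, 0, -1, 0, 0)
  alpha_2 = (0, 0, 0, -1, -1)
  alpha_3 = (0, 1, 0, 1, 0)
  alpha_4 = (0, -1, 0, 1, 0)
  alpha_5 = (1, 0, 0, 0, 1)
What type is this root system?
D_5

Compute the Cartan integers a_ij = 2(alpha_i, alpha_j)/(alpha_j, alpha_j); the resulting 5x5 Cartan matrix is
[[2, 0, 0, 0, -1], [0, 2, -1, -1, -1], [0, -1, 2, 0, 0], [0, -1, 0, 2, 0], [-1, -1, 0, 0, 2]].
All simple roots have the same length, so the diagram is simply laced. The associated Dynkin diagram is a chain of 3 nodes with a fork of two nodes at one end (D_5), so the type is D_5 (the algebra so(10)).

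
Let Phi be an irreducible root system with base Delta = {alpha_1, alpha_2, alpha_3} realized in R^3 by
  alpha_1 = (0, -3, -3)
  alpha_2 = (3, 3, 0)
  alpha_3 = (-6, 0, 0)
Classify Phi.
Compute the Cartan integers a_ij = 2(alpha_i, alpha_j)/(alpha_j, alpha_j); the resulting 3x3 Cartan matrix is
[[2, -1, 0], [-1, 2, -1], [0, -2, 2]].
The roots have two lengths (squared-length ratio 2:1); the short ones are alpha_{1,2}. The associated Dynkin diagram is a chain of 3 nodes with a double edge at one end; the terminal node there is the unique long simple root (C_3), so the type is C_3 (the algebra sp(6)).

C_3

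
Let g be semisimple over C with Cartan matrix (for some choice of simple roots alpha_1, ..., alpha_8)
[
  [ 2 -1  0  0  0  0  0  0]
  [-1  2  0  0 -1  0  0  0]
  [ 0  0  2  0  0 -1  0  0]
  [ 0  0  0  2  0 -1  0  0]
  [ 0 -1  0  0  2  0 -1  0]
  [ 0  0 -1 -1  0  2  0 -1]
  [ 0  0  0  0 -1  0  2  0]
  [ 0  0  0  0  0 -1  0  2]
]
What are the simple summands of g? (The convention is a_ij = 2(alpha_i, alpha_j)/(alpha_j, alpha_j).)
type A_4 + type D_4

The diagram associated to this matrix has two connected components: the simple roots {alpha_1, alpha_2, alpha_5, alpha_7} form a chain of 4 nodes with single edges (A_4), and {alpha_3, alpha_4, alpha_6, alpha_8} form a chain of 2 nodes with a fork of two nodes at one end (D_4). A semisimple Lie algebra decomposes uniquely as the direct sum of simple ideals, one per connected component of its Dynkin diagram, so g ≅ A_4 ⊕ D_4 (dimension 24 + 28 = 52).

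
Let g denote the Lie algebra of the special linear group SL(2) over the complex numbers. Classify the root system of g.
This is sl(2), which has dimension 2^2 - 1 = 3 and rank 2 - 1 = 1 (a Cartan subalgebra is the diagonal traceless matrices). In the classification of classical Lie algebras, the special linear algebra sl(n+1) has type A_n; here n = 1, so the Dynkin diagram is a chain of 1 nodes with single edges (A_1). Hence the type is A_1.

A_1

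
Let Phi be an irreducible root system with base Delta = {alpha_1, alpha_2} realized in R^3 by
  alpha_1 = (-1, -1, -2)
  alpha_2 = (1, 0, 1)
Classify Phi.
G2

Compute the Cartan integers a_ij = 2(alpha_i, alpha_j)/(alpha_j, alpha_j); the resulting 2x2 Cartan matrix is
[[2, -3], [-1, 2]].
The roots have two lengths (squared-length ratio 3:1); the short ones are alpha_{2}. The associated Dynkin diagram is two nodes joined by a triple edge (G_2), so the type is G_2.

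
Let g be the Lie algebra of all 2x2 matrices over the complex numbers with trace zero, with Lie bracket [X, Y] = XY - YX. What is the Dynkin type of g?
This is sl(2), which has dimension 2^2 - 1 = 3 and rank 2 - 1 = 1 (a Cartan subalgebra is the diagonal traceless matrices). In the classification of classical Lie algebras, the special linear algebra sl(n+1) has type A_n; here n = 1, so the Dynkin diagram is a chain of 1 nodes with single edges (A_1). Hence the type is A_1.

type A_1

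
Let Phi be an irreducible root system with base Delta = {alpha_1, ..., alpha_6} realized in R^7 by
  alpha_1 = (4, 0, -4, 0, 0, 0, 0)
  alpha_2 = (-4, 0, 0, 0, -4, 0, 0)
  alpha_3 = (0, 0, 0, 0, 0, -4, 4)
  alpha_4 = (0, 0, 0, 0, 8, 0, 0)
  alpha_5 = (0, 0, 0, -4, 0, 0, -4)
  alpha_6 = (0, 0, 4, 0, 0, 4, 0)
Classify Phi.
C_6 (sp(12))

Compute the Cartan integers a_ij = 2(alpha_i, alpha_j)/(alpha_j, alpha_j); the resulting 6x6 Cartan matrix is
[[2, -1, 0, 0, 0, -1], [-1, 2, 0, -1, 0, 0], [0, 0, 2, 0, -1, -1], [0, -2, 0, 2, 0, 0], [0, 0, -1, 0, 2, 0], [-1, 0, -1, 0, 0, 2]].
The roots have two lengths (squared-length ratio 2:1); the short ones are alpha_{1,2,3,5,6}. The associated Dynkin diagram is a chain of 6 nodes with a double edge at one end; the terminal node there is the unique long simple root (C_6), so the type is C_6 (the algebra sp(12)).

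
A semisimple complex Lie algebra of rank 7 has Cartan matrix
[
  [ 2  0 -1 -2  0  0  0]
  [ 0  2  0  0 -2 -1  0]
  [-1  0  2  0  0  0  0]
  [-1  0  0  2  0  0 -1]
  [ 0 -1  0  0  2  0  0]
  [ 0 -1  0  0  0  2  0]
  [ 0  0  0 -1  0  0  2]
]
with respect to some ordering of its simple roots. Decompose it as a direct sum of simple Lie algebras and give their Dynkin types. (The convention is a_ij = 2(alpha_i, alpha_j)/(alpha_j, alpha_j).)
The diagram associated to this matrix has two connected components: the simple roots {alpha_2, alpha_5, alpha_6} form a chain of 3 nodes with a double edge at one end; the terminal node there is the unique short simple root (B_3), and {alpha_1, alpha_3, alpha_4, alpha_7} form a chain of 4 nodes with a double edge between the middle two (F_4). A semisimple Lie algebra decomposes uniquely as the direct sum of simple ideals, one per connected component of its Dynkin diagram, so g ≅ B_3 ⊕ F_4 (dimension 21 + 52 = 73).

type B_3 ⊕ type F_4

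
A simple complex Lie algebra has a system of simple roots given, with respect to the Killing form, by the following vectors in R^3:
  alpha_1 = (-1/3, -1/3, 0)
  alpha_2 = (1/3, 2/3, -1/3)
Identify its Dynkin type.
G2

Compute the Cartan integers a_ij = 2(alpha_i, alpha_j)/(alpha_j, alpha_j); the resulting 2x2 Cartan matrix is
[[2, -1], [-3, 2]].
The roots have two lengths (squared-length ratio 3:1); the short ones are alpha_{1}. The associated Dynkin diagram is two nodes joined by a triple edge (G_2), so the type is G_2.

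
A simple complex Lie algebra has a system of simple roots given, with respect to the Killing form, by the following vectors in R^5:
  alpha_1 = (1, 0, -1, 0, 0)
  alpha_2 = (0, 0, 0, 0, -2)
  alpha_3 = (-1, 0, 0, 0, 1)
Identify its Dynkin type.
type C_3

Compute the Cartan integers a_ij = 2(alpha_i, alpha_j)/(alpha_j, alpha_j); the resulting 3x3 Cartan matrix is
[[2, 0, -1], [0, 2, -2], [-1, -1, 2]].
The roots have two lengths (squared-length ratio 2:1); the short ones are alpha_{1,3}. The associated Dynkin diagram is a chain of 3 nodes with a double edge at one end; the terminal node there is the unique long simple root (C_3), so the type is C_3 (the algebra sp(6)).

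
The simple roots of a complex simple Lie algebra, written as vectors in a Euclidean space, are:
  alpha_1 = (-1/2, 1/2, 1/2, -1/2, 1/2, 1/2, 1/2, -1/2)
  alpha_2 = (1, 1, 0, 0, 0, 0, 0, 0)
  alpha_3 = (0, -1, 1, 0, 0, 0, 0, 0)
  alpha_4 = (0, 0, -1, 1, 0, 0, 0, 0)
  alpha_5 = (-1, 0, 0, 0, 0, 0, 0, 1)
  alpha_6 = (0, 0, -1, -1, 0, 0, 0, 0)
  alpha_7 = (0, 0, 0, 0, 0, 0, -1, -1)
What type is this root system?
Compute the Cartan integers a_ij = 2(alpha_i, alpha_j)/(alpha_j, alpha_j); the resulting 7x7 Cartan matrix is
[[2, 0, 0, -1, 0, 0, 0], [0, 2, -1, 0, -1, 0, 0], [0, -1, 2, -1, 0, -1, 0], [-1, 0, -1, 2, 0, 0, 0], [0, -1, 0, 0, 2, 0, -1], [0, 0, -1, 0, 0, 2, 0], [0, 0, 0, 0, -1, 0, 2]].
All simple roots have the same length, so the diagram is simply laced. The associated Dynkin diagram is a chain of 6 nodes with one extra node attached to the third node from one end (E_7), so the type is E_7.

E_7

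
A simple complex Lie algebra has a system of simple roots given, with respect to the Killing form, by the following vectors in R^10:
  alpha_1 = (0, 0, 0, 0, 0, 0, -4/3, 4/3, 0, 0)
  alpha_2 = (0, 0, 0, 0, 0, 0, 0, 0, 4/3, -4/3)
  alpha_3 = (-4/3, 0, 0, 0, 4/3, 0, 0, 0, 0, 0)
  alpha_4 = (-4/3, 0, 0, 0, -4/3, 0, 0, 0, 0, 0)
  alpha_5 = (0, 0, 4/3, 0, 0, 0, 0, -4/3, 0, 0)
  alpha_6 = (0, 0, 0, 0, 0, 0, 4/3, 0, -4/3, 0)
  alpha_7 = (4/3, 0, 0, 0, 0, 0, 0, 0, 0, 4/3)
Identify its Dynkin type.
D7

Compute the Cartan integers a_ij = 2(alpha_i, alpha_j)/(alpha_j, alpha_j); the resulting 7x7 Cartan matrix is
[[2, 0, 0, 0, -1, -1, 0], [0, 2, 0, 0, 0, -1, -1], [0, 0, 2, 0, 0, 0, -1], [0, 0, 0, 2, 0, 0, -1], [-1, 0, 0, 0, 2, 0, 0], [-1, -1, 0, 0, 0, 2, 0], [0, -1, -1, -1, 0, 0, 2]].
All simple roots have the same length, so the diagram is simply laced. The associated Dynkin diagram is a chain of 5 nodes with a fork of two nodes at one end (D_7), so the type is D_7 (the algebra so(14)).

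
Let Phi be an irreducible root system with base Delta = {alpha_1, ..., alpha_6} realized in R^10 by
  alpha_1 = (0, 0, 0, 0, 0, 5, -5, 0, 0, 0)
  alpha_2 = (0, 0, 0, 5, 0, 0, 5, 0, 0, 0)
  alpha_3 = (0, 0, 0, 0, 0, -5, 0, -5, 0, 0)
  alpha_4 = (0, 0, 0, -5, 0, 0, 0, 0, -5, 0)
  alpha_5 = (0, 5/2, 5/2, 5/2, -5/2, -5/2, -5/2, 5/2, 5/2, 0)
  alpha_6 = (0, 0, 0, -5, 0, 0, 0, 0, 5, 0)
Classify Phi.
E_6

Compute the Cartan integers a_ij = 2(alpha_i, alpha_j)/(alpha_j, alpha_j); the resulting 6x6 Cartan matrix is
[[2, -1, -1, 0, 0, 0], [-1, 2, 0, -1, 0, -1], [-1, 0, 2, 0, 0, 0], [0, -1, 0, 2, -1, 0], [0, 0, 0, -1, 2, 0], [0, -1, 0, 0, 0, 2]].
All simple roots have the same length, so the diagram is simply laced. The associated Dynkin diagram is a chain of 5 nodes with one extra node attached to the third node from one end (E_6), so the type is E_6.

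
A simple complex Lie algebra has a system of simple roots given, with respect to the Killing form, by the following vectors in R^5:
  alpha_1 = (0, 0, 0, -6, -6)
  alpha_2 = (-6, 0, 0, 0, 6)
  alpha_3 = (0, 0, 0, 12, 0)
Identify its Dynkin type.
C3

Compute the Cartan integers a_ij = 2(alpha_i, alpha_j)/(alpha_j, alpha_j); the resulting 3x3 Cartan matrix is
[[2, -1, -1], [-1, 2, 0], [-2, 0, 2]].
The roots have two lengths (squared-length ratio 2:1); the short ones are alpha_{1,2}. The associated Dynkin diagram is a chain of 3 nodes with a double edge at one end; the terminal node there is the unique long simple root (C_3), so the type is C_3 (the algebra sp(6)).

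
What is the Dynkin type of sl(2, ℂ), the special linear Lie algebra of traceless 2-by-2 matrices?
This is sl(2), which has dimension 2^2 - 1 = 3 and rank 2 - 1 = 1 (a Cartan subalgebra is the diagonal traceless matrices). In the classification of classical Lie algebras, the special linear algebra sl(n+1) has type A_n; here n = 1, so the Dynkin diagram is a chain of 1 nodes with single edges (A_1). Hence the type is A_1.

A_1 (sl(2))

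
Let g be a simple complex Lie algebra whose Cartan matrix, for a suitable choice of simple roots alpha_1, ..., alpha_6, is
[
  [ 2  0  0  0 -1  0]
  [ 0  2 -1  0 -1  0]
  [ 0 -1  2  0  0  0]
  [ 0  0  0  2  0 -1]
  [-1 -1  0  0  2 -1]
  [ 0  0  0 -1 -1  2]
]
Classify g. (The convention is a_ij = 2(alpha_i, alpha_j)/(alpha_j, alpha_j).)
The matrix has rank 6 with 2's on the diagonal. Reading the off-diagonal entries as Dynkin edges (a single edge where a_ij = a_ji = -1; a double or triple edge where a_ij * a_ji = 2 or 3), the diagram is a chain of 5 nodes with one extra node attached to the third node from one end (E_6). One simple-root ordering that puts it in standard form is (alpha_4, alpha_1, alpha_6, alpha_5, alpha_2, alpha_3). So the algebra is type E_6.

E6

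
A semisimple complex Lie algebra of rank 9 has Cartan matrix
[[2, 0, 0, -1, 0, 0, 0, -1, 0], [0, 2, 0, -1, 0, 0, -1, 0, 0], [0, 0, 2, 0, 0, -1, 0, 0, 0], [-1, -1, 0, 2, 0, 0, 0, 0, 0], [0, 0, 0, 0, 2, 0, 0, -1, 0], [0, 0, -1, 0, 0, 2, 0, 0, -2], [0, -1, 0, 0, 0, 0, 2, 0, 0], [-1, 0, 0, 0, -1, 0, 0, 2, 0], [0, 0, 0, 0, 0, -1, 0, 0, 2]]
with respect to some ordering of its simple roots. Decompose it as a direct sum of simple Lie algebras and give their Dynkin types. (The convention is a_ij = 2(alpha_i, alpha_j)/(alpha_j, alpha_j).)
The diagram associated to this matrix has two connected components: the simple roots {alpha_1, alpha_2, alpha_4, alpha_5, alpha_7, alpha_8} form a chain of 6 nodes with single edges (A_6), and {alpha_3, alpha_6, alpha_9} form a chain of 3 nodes with a double edge at one end; the terminal node there is the unique short simple root (B_3). A semisimple Lie algebra decomposes uniquely as the direct sum of simple ideals, one per connected component of its Dynkin diagram, so g ≅ A_6 ⊕ B_3 (dimension 48 + 21 = 69).

type A_6 ⊕ type B_3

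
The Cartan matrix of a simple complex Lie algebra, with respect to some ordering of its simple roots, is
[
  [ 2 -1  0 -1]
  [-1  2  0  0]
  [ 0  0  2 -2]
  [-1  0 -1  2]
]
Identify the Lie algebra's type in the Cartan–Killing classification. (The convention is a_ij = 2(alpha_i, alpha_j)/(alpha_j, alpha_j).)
The matrix has rank 4 with 2's on the diagonal. Reading the off-diagonal entries as Dynkin edges (a single edge where a_ij = a_ji = -1; a double or triple edge where a_ij * a_ji = 2 or 3), the diagram is a chain of 4 nodes with a double edge at one end; the terminal node there is the unique long simple root (C_4). One simple-root ordering that puts it in standard form is (alpha_2, alpha_1, alpha_4, alpha_3). So the algebra is type C_4, i.e. sp(8).

type C_4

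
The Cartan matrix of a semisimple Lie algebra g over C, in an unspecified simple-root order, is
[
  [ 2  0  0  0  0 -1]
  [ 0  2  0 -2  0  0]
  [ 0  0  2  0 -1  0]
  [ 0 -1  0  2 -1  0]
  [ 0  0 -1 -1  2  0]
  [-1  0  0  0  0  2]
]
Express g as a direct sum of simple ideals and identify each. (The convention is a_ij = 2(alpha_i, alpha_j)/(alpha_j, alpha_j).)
The diagram associated to this matrix has two connected components: the simple roots {alpha_1, alpha_6} form a chain of 2 nodes with single edges (A_2), and {alpha_2, alpha_3, alpha_4, alpha_5} form a chain of 4 nodes with a double edge at one end; the terminal node there is the unique long simple root (C_4). A semisimple Lie algebra decomposes uniquely as the direct sum of simple ideals, one per connected component of its Dynkin diagram, so g ≅ A_2 ⊕ C_4 (dimension 8 + 36 = 44).

A_2 ⊕ C_4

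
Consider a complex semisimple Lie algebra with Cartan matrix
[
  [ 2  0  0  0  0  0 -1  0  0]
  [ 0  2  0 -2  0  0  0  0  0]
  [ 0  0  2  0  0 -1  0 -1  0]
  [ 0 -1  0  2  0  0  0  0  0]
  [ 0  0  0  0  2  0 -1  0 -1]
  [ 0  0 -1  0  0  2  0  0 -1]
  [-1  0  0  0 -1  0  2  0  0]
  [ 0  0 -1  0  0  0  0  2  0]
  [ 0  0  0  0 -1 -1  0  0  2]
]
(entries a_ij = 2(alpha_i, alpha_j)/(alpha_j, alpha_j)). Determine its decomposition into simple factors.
The diagram associated to this matrix has two connected components: the simple roots {alpha_1, alpha_3, alpha_5, alpha_6, alpha_7, alpha_8, alpha_9} form a chain of 7 nodes with single edges (A_7), and {alpha_2, alpha_4} form a chain of 2 nodes with a double edge at one end; the terminal node there is the unique short simple root (B_2). A semisimple Lie algebra decomposes uniquely as the direct sum of simple ideals, one per connected component of its Dynkin diagram, so g ≅ A_7 ⊕ B_2 (dimension 63 + 10 = 73).

A7 ⊕ B2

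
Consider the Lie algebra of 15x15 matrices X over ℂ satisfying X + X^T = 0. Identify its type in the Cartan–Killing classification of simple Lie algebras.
B_7 (so(15))

This is so(15) with 15 odd, which has dimension 15(15-1)/2 = 105 and rank (15-1)/2 = 7. In the classification of classical Lie algebras, the orthogonal algebra so(2n+1) in an odd number of variables has type B_n; here n = 7, so the Dynkin diagram is a chain of 7 nodes with a double edge at one end; the terminal node there is the unique short simple root (B_7). Hence the type is B_7.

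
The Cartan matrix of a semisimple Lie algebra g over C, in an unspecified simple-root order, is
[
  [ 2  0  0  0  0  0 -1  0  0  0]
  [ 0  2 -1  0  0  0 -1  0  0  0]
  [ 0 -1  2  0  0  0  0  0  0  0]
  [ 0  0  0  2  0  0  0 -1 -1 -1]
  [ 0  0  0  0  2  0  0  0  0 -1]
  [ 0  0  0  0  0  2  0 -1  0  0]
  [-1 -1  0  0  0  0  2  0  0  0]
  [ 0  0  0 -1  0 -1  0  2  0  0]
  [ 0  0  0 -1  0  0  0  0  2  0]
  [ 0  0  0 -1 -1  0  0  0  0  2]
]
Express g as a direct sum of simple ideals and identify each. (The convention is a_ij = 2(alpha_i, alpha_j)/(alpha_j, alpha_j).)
The diagram associated to this matrix has two connected components: the simple roots {alpha_1, alpha_2, alpha_3, alpha_7} form a chain of 4 nodes with single edges (A_4), and {alpha_4, alpha_5, alpha_6, alpha_8, alpha_9, alpha_10} form a chain of 5 nodes with one extra node attached to the third node from one end (E_6). A semisimple Lie algebra decomposes uniquely as the direct sum of simple ideals, one per connected component of its Dynkin diagram, so g ≅ A_4 ⊕ E_6 (dimension 24 + 78 = 102).

type A_4 ⊕ type E_6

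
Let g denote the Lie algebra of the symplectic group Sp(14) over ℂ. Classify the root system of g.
This is sp(14), which has dimension 14(14+1)/2 = 105 and rank 14/2 = 7. In the classification of classical Lie algebras, the symplectic algebra sp(2n) has type C_n; here n = 7, so the Dynkin diagram is a chain of 7 nodes with a double edge at one end; the terminal node there is the unique long simple root (C_7). Hence the type is C_7.

C_7 (sp(14))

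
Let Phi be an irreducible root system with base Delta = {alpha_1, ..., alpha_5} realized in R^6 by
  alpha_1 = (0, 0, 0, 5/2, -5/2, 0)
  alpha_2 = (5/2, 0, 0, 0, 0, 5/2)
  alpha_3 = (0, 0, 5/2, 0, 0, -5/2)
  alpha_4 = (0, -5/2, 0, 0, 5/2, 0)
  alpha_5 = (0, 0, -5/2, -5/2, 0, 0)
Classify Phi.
A_5 (sl(6))

Compute the Cartan integers a_ij = 2(alpha_i, alpha_j)/(alpha_j, alpha_j); the resulting 5x5 Cartan matrix is
[[2, 0, 0, -1, -1], [0, 2, -1, 0, 0], [0, -1, 2, 0, -1], [-1, 0, 0, 2, 0], [-1, 0, -1, 0, 2]].
All simple roots have the same length, so the diagram is simply laced. The associated Dynkin diagram is a chain of 5 nodes with single edges (A_5), so the type is A_5 (the algebra sl(6)).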